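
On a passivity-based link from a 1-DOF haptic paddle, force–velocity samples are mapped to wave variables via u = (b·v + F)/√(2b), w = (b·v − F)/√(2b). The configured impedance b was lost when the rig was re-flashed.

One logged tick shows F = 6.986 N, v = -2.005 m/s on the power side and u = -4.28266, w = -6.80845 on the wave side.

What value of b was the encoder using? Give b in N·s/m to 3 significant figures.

u + w = -11.0911;  u + w = √(2b)·v, so √(2b) = -11.0911/(-2.005) = 5.5317.
b = (√(2b))²/2 = 30.6000/2 = 15.3000.
(Check via u − w = 2F/√(2b): u − w = 2.5258, 2F/√(2b) = 2.5258.)

b = 15.3 N·s/m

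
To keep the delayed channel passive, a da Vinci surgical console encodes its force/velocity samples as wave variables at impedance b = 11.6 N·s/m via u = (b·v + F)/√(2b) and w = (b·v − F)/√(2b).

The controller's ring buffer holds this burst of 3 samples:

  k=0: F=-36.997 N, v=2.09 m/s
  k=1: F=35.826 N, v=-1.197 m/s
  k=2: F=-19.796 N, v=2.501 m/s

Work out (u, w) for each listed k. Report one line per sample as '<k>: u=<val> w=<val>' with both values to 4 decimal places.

0: u=-2.6477 w=12.7145
1: u=4.5552 w=-10.3207
2: u=1.9133 w=10.1331

k=0: b·v=11.6×2.09=24.2440; √(2b)=4.8166; u=(24.2440+(-36.997))/4.8166=-2.6477, w=(24.2440−(-36.997))/4.8166=12.7145
k=1: b·v=11.6×(-1.197)=-13.8852; √(2b)=4.8166; u=(-13.8852+35.826)/4.8166=4.5552, w=(-13.8852−35.826)/4.8166=-10.3207
k=2: b·v=11.6×2.501=29.0116; √(2b)=4.8166; u=(29.0116+(-19.796))/4.8166=1.9133, w=(29.0116−(-19.796))/4.8166=10.1331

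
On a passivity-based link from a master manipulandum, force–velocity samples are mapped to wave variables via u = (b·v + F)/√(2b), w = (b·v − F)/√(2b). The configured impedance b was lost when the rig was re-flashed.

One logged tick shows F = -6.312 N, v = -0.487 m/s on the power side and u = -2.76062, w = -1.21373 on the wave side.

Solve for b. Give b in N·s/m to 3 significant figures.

u + w = -3.9743;  u + w = √(2b)·v, so √(2b) = -3.9743/(-0.487) = 8.1609.
b = (√(2b))²/2 = 66.6000/2 = 33.3000.
(Check via u − w = 2F/√(2b): u − w = -1.5469, 2F/√(2b) = -1.5469.)

b = 33.3 N·s/m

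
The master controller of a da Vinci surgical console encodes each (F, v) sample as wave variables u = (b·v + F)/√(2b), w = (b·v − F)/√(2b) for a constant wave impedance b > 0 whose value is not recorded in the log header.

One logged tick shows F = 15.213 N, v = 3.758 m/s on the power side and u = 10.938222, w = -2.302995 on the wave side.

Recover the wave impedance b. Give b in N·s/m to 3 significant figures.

u + w = 8.635227;  u + w = √(2b)·v, so √(2b) = 8.635227/3.758 = 2.297825.
b = (√(2b))²/2 = 5.280001/2 = 2.640000.
(Check via u − w = 2F/√(2b): u − w = 13.241217, 2F/√(2b) = 13.241216.)

b = 2.64 N·s/m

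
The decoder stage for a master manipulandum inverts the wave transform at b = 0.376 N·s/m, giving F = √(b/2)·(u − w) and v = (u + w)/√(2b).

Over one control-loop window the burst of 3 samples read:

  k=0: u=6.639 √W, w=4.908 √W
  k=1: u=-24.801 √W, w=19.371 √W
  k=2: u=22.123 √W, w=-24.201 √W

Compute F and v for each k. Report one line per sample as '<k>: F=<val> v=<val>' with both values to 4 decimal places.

k=0: u−w=1.7310, u+w=11.5470; √(b/2)=0.4336, √(2b)=0.8672; F=0.4336×1.731=0.7505, v=11.5470/0.8672=13.3156
k=1: u−w=-44.1720, u+w=-5.4300; √(b/2)=0.4336, √(2b)=0.8672; F=0.4336×(-44.172)=-19.1525, v=-5.4300/0.8672=-6.2617
k=2: u−w=46.3240, u+w=-2.0780; √(b/2)=0.4336, √(2b)=0.8672; F=0.4336×46.324=20.0856, v=-2.0780/0.8672=-2.3963

0: F=0.7505 v=13.3156
1: F=-19.1525 v=-6.2617
2: F=20.0856 v=-2.3963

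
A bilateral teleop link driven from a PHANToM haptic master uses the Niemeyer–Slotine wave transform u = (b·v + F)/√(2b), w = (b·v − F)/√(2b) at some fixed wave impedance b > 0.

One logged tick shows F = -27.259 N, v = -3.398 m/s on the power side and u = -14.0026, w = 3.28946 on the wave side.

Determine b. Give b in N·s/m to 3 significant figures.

b = 4.97 N·s/m

u + w = -10.7131;  u + w = √(2b)·v, so √(2b) = -10.7131/(-3.398) = 3.1528.
b = (√(2b))²/2 = 9.9400/2 = 4.9700.
(Check via u − w = 2F/√(2b): u − w = -17.2921, 2F/√(2b) = -17.2921.)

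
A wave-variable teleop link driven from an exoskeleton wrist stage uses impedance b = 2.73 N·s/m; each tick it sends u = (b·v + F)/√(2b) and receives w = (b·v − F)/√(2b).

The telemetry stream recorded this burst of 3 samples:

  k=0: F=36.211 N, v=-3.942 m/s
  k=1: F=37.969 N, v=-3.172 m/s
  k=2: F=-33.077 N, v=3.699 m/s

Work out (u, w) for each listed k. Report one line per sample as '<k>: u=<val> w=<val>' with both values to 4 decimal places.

k=0: b·v=2.73×(-3.942)=-10.7617; √(2b)=2.3367; u=(-10.7617+36.211)/2.3367=10.8913, w=(-10.7617−36.211)/2.3367=-20.1024
k=1: b·v=2.73×(-3.172)=-8.6596; √(2b)=2.3367; u=(-8.6596+37.969)/2.3367=12.5433, w=(-8.6596−37.969)/2.3367=-19.9552
k=2: b·v=2.73×3.699=10.0983; √(2b)=2.3367; u=(10.0983+(-33.077))/2.3367=-9.8340, w=(10.0983−(-33.077))/2.3367=18.4773

0: u=10.8913 w=-20.1024
1: u=12.5433 w=-19.9552
2: u=-9.8340 w=18.4773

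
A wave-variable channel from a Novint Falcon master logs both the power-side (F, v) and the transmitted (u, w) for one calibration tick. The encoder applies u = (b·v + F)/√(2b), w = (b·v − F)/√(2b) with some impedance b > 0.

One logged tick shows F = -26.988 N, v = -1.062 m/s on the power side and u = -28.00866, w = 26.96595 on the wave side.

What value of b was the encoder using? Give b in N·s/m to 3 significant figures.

u + w = -1.04271;  u + w = √(2b)·v, so √(2b) = -1.04271/(-1.062) = 0.98184.
b = (√(2b))²/2 = 0.96400/2 = 0.48200.
(Check via u − w = 2F/√(2b): u − w = -54.97461, 2F/√(2b) = -54.97455.)

b = 0.482 N·s/m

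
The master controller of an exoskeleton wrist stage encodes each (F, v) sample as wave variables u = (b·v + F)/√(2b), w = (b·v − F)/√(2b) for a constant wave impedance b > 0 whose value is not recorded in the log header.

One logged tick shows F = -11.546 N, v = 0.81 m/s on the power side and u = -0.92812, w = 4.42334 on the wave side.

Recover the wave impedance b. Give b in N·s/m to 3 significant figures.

b = 9.31 N·s/m

u + w = 3.4952;  u + w = √(2b)·v, so √(2b) = 3.4952/0.81 = 4.3151.
b = (√(2b))²/2 = 18.6200/2 = 9.3100.
(Check via u − w = 2F/√(2b): u − w = -5.3515, 2F/√(2b) = -5.3515.)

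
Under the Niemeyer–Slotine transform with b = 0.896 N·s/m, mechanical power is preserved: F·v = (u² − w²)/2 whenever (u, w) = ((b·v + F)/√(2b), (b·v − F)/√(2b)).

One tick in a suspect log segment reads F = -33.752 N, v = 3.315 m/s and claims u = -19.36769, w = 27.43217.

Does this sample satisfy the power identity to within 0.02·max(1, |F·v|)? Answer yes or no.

F·v = (-33.752)×3.315 = -111.8879 W.
(u² − w²)/2 = (375.1074 − 752.5240)/2 = -188.7083 W.
|Δ| = 76.8204;  2% of max(1, |F·v|) = 2.2378.

no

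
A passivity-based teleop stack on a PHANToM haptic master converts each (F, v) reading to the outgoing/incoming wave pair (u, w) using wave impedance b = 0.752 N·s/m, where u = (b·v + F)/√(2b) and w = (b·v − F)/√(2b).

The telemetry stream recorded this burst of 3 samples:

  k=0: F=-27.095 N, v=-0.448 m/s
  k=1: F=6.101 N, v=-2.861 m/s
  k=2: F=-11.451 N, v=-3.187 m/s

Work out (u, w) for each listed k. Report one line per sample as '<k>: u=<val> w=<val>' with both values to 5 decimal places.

0: u=-22.36824 w=21.81883
1: u=3.22048 w=-6.72915
2: u=-11.29149 w=7.38303

k=0: b·v=0.752×(-0.448)=-0.33690; √(2b)=1.22638; u=(-0.33690+(-27.095))/1.22638=-22.36824, w=(-0.33690−(-27.095))/1.22638=21.81883
k=1: b·v=0.752×(-2.861)=-2.15147; √(2b)=1.22638; u=(-2.15147+6.101)/1.22638=3.22048, w=(-2.15147−6.101)/1.22638=-6.72915
k=2: b·v=0.752×(-3.187)=-2.39662; √(2b)=1.22638; u=(-2.39662+(-11.451))/1.22638=-11.29149, w=(-2.39662−(-11.451))/1.22638=7.38303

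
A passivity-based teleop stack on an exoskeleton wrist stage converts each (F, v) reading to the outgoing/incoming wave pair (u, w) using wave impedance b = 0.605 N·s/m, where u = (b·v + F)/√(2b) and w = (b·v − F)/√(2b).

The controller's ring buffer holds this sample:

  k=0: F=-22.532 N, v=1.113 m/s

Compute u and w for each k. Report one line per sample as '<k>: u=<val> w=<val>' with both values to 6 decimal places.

0: u=-19.871486 w=21.095786

k=0: b·v=0.605×1.113=0.673365; √(2b)=1.100000; u=(0.673365+(-22.532))/1.100000=-19.871486, w=(0.673365−(-22.532))/1.100000=21.095786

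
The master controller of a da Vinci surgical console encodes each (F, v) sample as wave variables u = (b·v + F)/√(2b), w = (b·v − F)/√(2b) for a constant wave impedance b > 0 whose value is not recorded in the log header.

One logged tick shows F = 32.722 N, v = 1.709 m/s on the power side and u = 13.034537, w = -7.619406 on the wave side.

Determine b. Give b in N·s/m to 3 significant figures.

u + w = 5.415131;  u + w = √(2b)·v, so √(2b) = 5.415131/1.709 = 3.168596.
b = (√(2b))²/2 = 10.040002/2 = 5.020001.
(Check via u − w = 2F/√(2b): u − w = 20.653943, 2F/√(2b) = 20.653941.)

b = 5.02 N·s/m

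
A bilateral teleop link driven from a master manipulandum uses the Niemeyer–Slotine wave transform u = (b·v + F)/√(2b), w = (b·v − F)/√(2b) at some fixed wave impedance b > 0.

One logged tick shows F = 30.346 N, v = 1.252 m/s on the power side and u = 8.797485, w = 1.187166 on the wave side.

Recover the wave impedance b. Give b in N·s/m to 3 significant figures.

b = 31.8 N·s/m

u + w = 9.984651;  u + w = √(2b)·v, so √(2b) = 9.984651/1.252 = 7.974961.
b = (√(2b))²/2 = 63.600001/2 = 31.800000.
(Check via u − w = 2F/√(2b): u − w = 7.610319, 2F/√(2b) = 7.610319.)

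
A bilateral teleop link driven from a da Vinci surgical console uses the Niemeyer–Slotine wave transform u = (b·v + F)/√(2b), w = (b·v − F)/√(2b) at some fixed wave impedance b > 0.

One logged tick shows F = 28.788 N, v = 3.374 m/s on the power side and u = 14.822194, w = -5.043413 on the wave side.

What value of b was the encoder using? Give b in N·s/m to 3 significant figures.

u + w = 9.778781;  u + w = √(2b)·v, so √(2b) = 9.778781/3.374 = 2.898275.
b = (√(2b))²/2 = 8.400000/2 = 4.200000.
(Check via u − w = 2F/√(2b): u − w = 19.865607, 2F/√(2b) = 19.865607.)

b = 4.2 N·s/m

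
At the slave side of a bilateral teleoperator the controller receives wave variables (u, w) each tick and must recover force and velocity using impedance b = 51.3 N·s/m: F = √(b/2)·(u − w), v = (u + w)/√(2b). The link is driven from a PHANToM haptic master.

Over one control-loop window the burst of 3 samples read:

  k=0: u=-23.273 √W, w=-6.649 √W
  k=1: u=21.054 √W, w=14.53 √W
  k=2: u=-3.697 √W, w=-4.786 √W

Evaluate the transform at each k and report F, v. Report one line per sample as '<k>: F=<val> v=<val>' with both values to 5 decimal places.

k=0: u−w=-16.62400, u+w=-29.92200; √(b/2)=5.06458, √(2b)=10.12917; F=5.06458×(-16.624)=-84.19363, v=-29.92200/10.12917=-2.95404
k=1: u−w=6.52400, u+w=35.58400; √(b/2)=5.06458, √(2b)=10.12917; F=5.06458×6.524=33.04134, v=35.58400/10.12917=3.51302
k=2: u−w=1.08900, u+w=-8.48300; √(b/2)=5.06458, √(2b)=10.12917; F=5.06458×1.089=5.51533, v=-8.48300/10.12917=-0.83748

0: F=-84.19363 v=-2.95404
1: F=33.04134 v=3.51302
2: F=5.51533 v=-0.83748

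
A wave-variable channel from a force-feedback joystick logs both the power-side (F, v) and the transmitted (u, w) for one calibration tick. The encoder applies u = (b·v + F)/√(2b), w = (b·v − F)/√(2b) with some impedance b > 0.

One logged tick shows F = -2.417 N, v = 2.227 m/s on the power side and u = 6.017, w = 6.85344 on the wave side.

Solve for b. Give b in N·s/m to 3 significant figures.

b = 16.7 N·s/m

u + w = 12.87044;  u + w = √(2b)·v, so √(2b) = 12.87044/2.227 = 5.77927.
b = (√(2b))²/2 = 33.39999/2 = 16.70000.
(Check via u − w = 2F/√(2b): u − w = -0.83644, 2F/√(2b) = -0.83644.)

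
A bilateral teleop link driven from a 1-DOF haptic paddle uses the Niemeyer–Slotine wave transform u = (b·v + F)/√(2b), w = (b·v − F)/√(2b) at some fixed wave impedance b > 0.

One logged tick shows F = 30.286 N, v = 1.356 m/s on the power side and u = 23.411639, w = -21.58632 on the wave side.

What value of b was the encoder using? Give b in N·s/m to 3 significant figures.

u + w = 1.825319;  u + w = √(2b)·v, so √(2b) = 1.825319/1.356 = 1.346105.
b = (√(2b))²/2 = 1.812000/2 = 0.906000.
(Check via u − w = 2F/√(2b): u − w = 44.997959, 2F/√(2b) = 44.997960.)

b = 0.906 N·s/m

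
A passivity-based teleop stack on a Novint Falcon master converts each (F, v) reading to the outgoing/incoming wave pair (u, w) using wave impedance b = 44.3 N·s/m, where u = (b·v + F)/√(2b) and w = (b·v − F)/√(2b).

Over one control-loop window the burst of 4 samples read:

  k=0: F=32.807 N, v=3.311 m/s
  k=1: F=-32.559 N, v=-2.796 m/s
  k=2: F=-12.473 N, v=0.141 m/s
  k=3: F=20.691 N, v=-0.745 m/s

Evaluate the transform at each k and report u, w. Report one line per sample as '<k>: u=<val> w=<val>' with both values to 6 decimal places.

0: u=19.068196 w=12.097444
1: u=-16.618064 w=-9.700006
2: u=-0.661517 w=1.988716
3: u=-1.308065 w=-5.704439

k=0: b·v=44.3×3.311=146.677300; √(2b)=9.412757; u=(146.677300+32.807)/9.412757=19.068196, w=(146.677300−32.807)/9.412757=12.097444
k=1: b·v=44.3×(-2.796)=-123.862800; √(2b)=9.412757; u=(-123.862800+(-32.559))/9.412757=-16.618064, w=(-123.862800−(-32.559))/9.412757=-9.700006
k=2: b·v=44.3×0.141=6.246300; √(2b)=9.412757; u=(6.246300+(-12.473))/9.412757=-0.661517, w=(6.246300−(-12.473))/9.412757=1.988716
k=3: b·v=44.3×(-0.745)=-33.003500; √(2b)=9.412757; u=(-33.003500+20.691)/9.412757=-1.308065, w=(-33.003500−20.691)/9.412757=-5.704439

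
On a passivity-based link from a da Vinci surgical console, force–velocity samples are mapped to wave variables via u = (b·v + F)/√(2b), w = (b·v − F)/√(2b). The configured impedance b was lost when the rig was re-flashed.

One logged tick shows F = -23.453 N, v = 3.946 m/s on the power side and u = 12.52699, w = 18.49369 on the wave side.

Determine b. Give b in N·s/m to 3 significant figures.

b = 30.9 N·s/m

u + w = 31.020680;  u + w = √(2b)·v, so √(2b) = 31.020680/3.946 = 7.861298.
b = (√(2b))²/2 = 61.799999/2 = 30.899999.
(Check via u − w = 2F/√(2b): u − w = -5.966700, 2F/√(2b) = -5.966700.)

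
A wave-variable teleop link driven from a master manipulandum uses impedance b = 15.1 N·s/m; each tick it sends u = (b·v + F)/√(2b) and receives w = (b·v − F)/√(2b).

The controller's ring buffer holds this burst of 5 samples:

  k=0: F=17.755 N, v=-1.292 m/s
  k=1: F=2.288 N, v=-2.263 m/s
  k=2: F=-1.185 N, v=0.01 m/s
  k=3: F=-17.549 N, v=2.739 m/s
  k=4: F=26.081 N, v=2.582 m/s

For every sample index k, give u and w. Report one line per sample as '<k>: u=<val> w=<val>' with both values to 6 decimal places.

k=0: b·v=15.1×(-1.292)=-19.509200; √(2b)=5.495453; u=(-19.509200+17.755)/5.495453=-0.319209, w=(-19.509200−17.755)/5.495453=-6.780915
k=1: b·v=15.1×(-2.263)=-34.171300; √(2b)=5.495453; u=(-34.171300+2.288)/5.495453=-5.801760, w=(-34.171300−2.288)/5.495453=-6.634449
k=2: b·v=15.1×0.01=0.151000; √(2b)=5.495453; u=(0.151000+(-1.185))/5.495453=-0.188156, w=(0.151000−(-1.185))/5.495453=0.243110
k=3: b·v=15.1×2.739=41.358900; √(2b)=5.495453; u=(41.358900+(-17.549))/5.495453=4.332655, w=(41.358900−(-17.549))/5.495453=10.719390
k=4: b·v=15.1×2.582=38.988200; √(2b)=5.495453; u=(38.988200+26.081)/5.495453=11.840553, w=(38.988200−26.081)/5.495453=2.348706

0: u=-0.319209 w=-6.780915
1: u=-5.801760 w=-6.634449
2: u=-0.188156 w=0.243110
3: u=4.332655 w=10.719390
4: u=11.840553 w=2.348706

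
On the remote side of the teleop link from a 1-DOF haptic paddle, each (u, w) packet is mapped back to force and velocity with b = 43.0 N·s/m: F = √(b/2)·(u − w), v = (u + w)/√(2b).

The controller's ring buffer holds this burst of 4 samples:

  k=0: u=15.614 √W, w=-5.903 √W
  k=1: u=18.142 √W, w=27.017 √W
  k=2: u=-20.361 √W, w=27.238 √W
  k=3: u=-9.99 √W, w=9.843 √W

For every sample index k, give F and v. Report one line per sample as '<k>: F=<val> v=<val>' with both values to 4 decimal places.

0: F=99.7702 v=1.0472
1: F=-41.1517 v=4.8696
2: F=-220.7075 v=0.7416
3: F=-91.9618 v=-0.0159

k=0: u−w=21.5170, u+w=9.7110; √(b/2)=4.6368, √(2b)=9.2736; F=4.6368×21.517=99.7702, v=9.7110/9.2736=1.0472
k=1: u−w=-8.8750, u+w=45.1590; √(b/2)=4.6368, √(2b)=9.2736; F=4.6368×(-8.875)=-41.1517, v=45.1590/9.2736=4.8696
k=2: u−w=-47.5990, u+w=6.8770; √(b/2)=4.6368, √(2b)=9.2736; F=4.6368×(-47.599)=-220.7075, v=6.8770/9.2736=0.7416
k=3: u−w=-19.8330, u+w=-0.1470; √(b/2)=4.6368, √(2b)=9.2736; F=4.6368×(-19.833)=-91.9618, v=-0.1470/9.2736=-0.0159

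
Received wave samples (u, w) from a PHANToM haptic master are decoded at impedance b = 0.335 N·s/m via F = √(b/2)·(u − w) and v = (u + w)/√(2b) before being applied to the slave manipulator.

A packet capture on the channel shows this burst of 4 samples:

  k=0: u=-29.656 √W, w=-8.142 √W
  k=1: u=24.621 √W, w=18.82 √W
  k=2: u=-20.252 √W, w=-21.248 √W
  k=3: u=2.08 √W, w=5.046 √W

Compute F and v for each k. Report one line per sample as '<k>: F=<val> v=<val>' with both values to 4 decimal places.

0: F=-8.8050 v=-46.1776
1: F=2.3742 v=53.0716
2: F=0.4076 v=-50.7003
3: F=-1.2139 v=8.7058

k=0: u−w=-21.5140, u+w=-37.7980; √(b/2)=0.4093, √(2b)=0.8185; F=0.4093×(-21.514)=-8.8050, v=-37.7980/0.8185=-46.1776
k=1: u−w=5.8010, u+w=43.4410; √(b/2)=0.4093, √(2b)=0.8185; F=0.4093×5.801=2.3742, v=43.4410/0.8185=53.0716
k=2: u−w=0.9960, u+w=-41.5000; √(b/2)=0.4093, √(2b)=0.8185; F=0.4093×0.996=0.4076, v=-41.5000/0.8185=-50.7003
k=3: u−w=-2.9660, u+w=7.1260; √(b/2)=0.4093, √(2b)=0.8185; F=0.4093×(-2.966)=-1.2139, v=7.1260/0.8185=8.7058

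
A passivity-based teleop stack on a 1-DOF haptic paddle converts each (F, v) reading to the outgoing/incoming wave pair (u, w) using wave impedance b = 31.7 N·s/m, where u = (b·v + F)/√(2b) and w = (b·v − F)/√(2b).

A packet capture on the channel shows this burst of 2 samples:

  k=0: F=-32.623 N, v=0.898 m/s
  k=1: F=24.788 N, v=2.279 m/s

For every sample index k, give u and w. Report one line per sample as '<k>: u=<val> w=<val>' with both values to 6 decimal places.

k=0: b·v=31.7×0.898=28.466600; √(2b)=7.962412; u=(28.466600+(-32.623))/7.962412=-0.522003, w=(28.466600−(-32.623))/7.962412=7.672248
k=1: b·v=31.7×2.279=72.244300; √(2b)=7.962412; u=(72.244300+24.788)/7.962412=12.186295, w=(72.244300−24.788)/7.962412=5.960041

0: u=-0.522003 w=7.672248
1: u=12.186295 w=5.960041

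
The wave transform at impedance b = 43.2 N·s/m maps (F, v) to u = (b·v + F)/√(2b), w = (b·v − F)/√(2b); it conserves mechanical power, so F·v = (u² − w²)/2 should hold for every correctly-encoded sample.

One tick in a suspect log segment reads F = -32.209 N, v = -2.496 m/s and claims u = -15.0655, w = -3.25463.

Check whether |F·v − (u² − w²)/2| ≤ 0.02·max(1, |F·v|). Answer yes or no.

F·v = (-32.209)×(-2.496) = 80.39366 W.
(u² − w²)/2 = (226.96929 − 10.59262)/2 = 108.18834 W.
|Δ| = 27.79467;  2% of max(1, |F·v|) = 1.60787.

no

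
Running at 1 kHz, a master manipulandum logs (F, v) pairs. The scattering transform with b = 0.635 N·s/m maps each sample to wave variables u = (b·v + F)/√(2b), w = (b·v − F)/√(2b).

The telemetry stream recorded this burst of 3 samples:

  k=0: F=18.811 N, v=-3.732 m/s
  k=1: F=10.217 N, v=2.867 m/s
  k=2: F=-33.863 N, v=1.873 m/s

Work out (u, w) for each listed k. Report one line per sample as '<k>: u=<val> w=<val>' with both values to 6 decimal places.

k=0: b·v=0.635×(-3.732)=-2.369820; √(2b)=1.126943; u=(-2.369820+18.811)/1.126943=14.589188, w=(-2.369820−18.811)/1.126943=-18.794939
k=1: b·v=0.635×2.867=1.820545; √(2b)=1.126943; u=(1.820545+10.217)/1.126943=10.681594, w=(1.820545−10.217)/1.126943=-7.450649
k=2: b·v=0.635×1.873=1.189355; √(2b)=1.126943; u=(1.189355+(-33.863))/1.126943=-28.993172, w=(1.189355−(-33.863))/1.126943=31.103935

0: u=14.589188 w=-18.794939
1: u=10.681594 w=-7.450649
2: u=-28.993172 w=31.103935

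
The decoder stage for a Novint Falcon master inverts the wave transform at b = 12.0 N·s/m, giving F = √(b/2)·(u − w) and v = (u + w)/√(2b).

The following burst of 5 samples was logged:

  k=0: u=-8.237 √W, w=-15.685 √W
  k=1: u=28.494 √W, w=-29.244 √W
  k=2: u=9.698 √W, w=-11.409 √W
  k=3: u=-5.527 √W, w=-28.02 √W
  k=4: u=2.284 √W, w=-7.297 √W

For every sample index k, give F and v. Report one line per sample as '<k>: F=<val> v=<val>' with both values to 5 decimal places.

0: F=18.24380 v=-4.88306
1: F=141.42864 v=-0.15309
2: F=51.70138 v=-0.34926
3: F=55.09637 v=-6.84775
4: F=23.46856 v=-1.02327

k=0: u−w=7.44800, u+w=-23.92200; √(b/2)=2.44949, √(2b)=4.89898; F=2.44949×7.448=18.24380, v=-23.92200/4.89898=-4.88306
k=1: u−w=57.73800, u+w=-0.75000; √(b/2)=2.44949, √(2b)=4.89898; F=2.44949×57.738=141.42864, v=-0.75000/4.89898=-0.15309
k=2: u−w=21.10700, u+w=-1.71100; √(b/2)=2.44949, √(2b)=4.89898; F=2.44949×21.107=51.70138, v=-1.71100/4.89898=-0.34926
k=3: u−w=22.49300, u+w=-33.54700; √(b/2)=2.44949, √(2b)=4.89898; F=2.44949×22.493=55.09637, v=-33.54700/4.89898=-6.84775
k=4: u−w=9.58100, u+w=-5.01300; √(b/2)=2.44949, √(2b)=4.89898; F=2.44949×9.581=23.46856, v=-5.01300/4.89898=-1.02327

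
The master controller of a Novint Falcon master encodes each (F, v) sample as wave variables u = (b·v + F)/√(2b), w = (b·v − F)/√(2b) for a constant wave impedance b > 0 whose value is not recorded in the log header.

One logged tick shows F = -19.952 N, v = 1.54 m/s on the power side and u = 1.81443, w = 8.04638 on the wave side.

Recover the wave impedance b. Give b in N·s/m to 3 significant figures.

u + w = 9.8608;  u + w = √(2b)·v, so √(2b) = 9.8608/1.54 = 6.4031.
b = (√(2b))²/2 = 41.0000/2 = 20.5000.
(Check via u − w = 2F/√(2b): u − w = -6.2319, 2F/√(2b) = -6.2320.)

b = 20.5 N·s/m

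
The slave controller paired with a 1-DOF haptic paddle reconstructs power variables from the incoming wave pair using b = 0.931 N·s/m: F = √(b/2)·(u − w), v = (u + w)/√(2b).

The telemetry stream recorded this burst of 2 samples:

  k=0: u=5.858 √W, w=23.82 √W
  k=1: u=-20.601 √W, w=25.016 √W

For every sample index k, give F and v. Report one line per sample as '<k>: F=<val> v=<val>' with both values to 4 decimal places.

k=0: u−w=-17.9620, u+w=29.6780; √(b/2)=0.6823, √(2b)=1.3646; F=0.6823×(-17.962)=-12.2550, v=29.6780/1.3646=21.7493
k=1: u−w=-45.6170, u+w=4.4150; √(b/2)=0.6823, √(2b)=1.3646; F=0.6823×(-45.617)=-31.1234, v=4.4150/1.3646=3.2355

0: F=-12.2550 v=21.7493
1: F=-31.1234 v=3.2355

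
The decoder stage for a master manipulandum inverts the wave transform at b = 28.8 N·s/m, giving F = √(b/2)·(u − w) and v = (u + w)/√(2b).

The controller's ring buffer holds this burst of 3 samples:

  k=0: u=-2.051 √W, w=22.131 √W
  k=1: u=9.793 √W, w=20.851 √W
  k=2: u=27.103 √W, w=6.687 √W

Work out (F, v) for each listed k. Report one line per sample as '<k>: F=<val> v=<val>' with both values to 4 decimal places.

0: F=-91.7642 v=2.6458
1: F=-41.9622 v=4.0377
2: F=77.4733 v=4.4522

k=0: u−w=-24.1820, u+w=20.0800; √(b/2)=3.7947, √(2b)=7.5895; F=3.7947×(-24.182)=-91.7642, v=20.0800/7.5895=2.6458
k=1: u−w=-11.0580, u+w=30.6440; √(b/2)=3.7947, √(2b)=7.5895; F=3.7947×(-11.058)=-41.9622, v=30.6440/7.5895=4.0377
k=2: u−w=20.4160, u+w=33.7900; √(b/2)=3.7947, √(2b)=7.5895; F=3.7947×20.416=77.4733, v=33.7900/7.5895=4.4522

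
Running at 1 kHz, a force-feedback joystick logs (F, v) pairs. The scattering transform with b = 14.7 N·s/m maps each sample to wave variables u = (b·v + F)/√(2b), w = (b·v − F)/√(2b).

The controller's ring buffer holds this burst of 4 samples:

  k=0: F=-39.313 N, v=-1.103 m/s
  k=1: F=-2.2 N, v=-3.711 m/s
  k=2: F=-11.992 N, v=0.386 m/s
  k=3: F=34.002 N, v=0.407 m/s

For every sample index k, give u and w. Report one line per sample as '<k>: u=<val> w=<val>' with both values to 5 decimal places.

k=0: b·v=14.7×(-1.103)=-16.21410; √(2b)=5.42218; u=(-16.21410+(-39.313))/5.42218=-10.24074, w=(-16.21410−(-39.313))/5.42218=4.26008
k=1: b·v=14.7×(-3.711)=-54.55170; √(2b)=5.42218; u=(-54.55170+(-2.2))/5.42218=-10.46659, w=(-54.55170−(-2.2))/5.42218=-9.65511
k=2: b·v=14.7×0.386=5.67420; √(2b)=5.42218; u=(5.67420+(-11.992))/5.42218=-1.16518, w=(5.67420−(-11.992))/5.42218=3.25814
k=3: b·v=14.7×0.407=5.98290; √(2b)=5.42218; u=(5.98290+34.002)/5.42218=7.37433, w=(5.98290−34.002)/5.42218=-5.16750

0: u=-10.24074 w=4.26008
1: u=-10.46659 w=-9.65511
2: u=-1.16518 w=3.25814
3: u=7.37433 w=-5.16750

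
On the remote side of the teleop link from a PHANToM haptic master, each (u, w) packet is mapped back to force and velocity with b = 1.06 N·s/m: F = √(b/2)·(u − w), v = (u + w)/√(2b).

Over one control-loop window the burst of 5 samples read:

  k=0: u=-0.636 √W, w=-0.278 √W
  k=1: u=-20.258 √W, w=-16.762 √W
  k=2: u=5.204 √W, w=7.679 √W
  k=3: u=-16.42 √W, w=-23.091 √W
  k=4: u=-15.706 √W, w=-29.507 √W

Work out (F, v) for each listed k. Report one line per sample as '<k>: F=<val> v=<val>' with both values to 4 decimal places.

0: F=-0.2606 v=-0.6277
1: F=-2.5451 v=-25.4254
2: F=-1.8018 v=8.8481
3: F=4.8566 v=-27.1363
4: F=10.0473 v=-31.0524

k=0: u−w=-0.3580, u+w=-0.9140; √(b/2)=0.7280, √(2b)=1.4560; F=0.7280×(-0.358)=-0.2606, v=-0.9140/1.4560=-0.6277
k=1: u−w=-3.4960, u+w=-37.0200; √(b/2)=0.7280, √(2b)=1.4560; F=0.7280×(-3.496)=-2.5451, v=-37.0200/1.4560=-25.4254
k=2: u−w=-2.4750, u+w=12.8830; √(b/2)=0.7280, √(2b)=1.4560; F=0.7280×(-2.475)=-1.8018, v=12.8830/1.4560=8.8481
k=3: u−w=6.6710, u+w=-39.5110; √(b/2)=0.7280, √(2b)=1.4560; F=0.7280×6.671=4.8566, v=-39.5110/1.4560=-27.1363
k=4: u−w=13.8010, u+w=-45.2130; √(b/2)=0.7280, √(2b)=1.4560; F=0.7280×13.801=10.0473, v=-45.2130/1.4560=-31.0524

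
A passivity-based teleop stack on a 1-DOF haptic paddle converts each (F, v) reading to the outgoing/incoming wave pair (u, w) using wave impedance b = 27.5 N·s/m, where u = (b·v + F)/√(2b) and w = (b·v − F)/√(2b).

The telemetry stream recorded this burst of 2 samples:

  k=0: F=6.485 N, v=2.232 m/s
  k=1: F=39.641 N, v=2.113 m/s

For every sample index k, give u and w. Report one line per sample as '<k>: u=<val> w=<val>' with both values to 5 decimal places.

0: u=9.15091 w=7.40204
1: u=13.18041 w=2.49002

k=0: b·v=27.5×2.232=61.38000; √(2b)=7.41620; u=(61.38000+6.485)/7.41620=9.15091, w=(61.38000−6.485)/7.41620=7.40204
k=1: b·v=27.5×2.113=58.10750; √(2b)=7.41620; u=(58.10750+39.641)/7.41620=13.18041, w=(58.10750−39.641)/7.41620=2.49002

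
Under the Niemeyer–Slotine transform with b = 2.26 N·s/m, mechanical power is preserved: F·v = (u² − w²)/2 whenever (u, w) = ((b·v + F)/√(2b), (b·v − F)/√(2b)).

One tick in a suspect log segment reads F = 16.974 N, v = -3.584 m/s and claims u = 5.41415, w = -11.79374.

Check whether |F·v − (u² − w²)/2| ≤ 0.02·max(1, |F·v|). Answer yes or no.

F·v = 16.974×(-3.584) = -60.83482 W.
(u² − w²)/2 = (29.31302 − 139.09230)/2 = -54.88964 W.
|Δ| = 5.94517;  2% of max(1, |F·v|) = 1.21670.

no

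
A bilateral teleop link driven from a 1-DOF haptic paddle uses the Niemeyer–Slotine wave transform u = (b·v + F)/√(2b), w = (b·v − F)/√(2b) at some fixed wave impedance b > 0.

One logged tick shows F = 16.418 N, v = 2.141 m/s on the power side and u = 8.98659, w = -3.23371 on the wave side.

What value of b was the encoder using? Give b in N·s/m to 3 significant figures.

u + w = 5.7529;  u + w = √(2b)·v, so √(2b) = 5.7529/2.141 = 2.6870.
b = (√(2b))²/2 = 7.2200/2 = 3.6100.
(Check via u − w = 2F/√(2b): u − w = 12.2203, 2F/√(2b) = 12.2203.)

b = 3.61 N·s/m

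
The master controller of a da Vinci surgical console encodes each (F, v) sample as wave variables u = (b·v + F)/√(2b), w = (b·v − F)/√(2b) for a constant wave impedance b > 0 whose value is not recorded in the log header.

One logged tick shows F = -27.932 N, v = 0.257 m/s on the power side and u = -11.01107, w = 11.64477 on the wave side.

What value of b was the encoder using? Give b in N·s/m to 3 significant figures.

b = 3.04 N·s/m

u + w = 0.63370;  u + w = √(2b)·v, so √(2b) = 0.63370/0.257 = 2.46576.
b = (√(2b))²/2 = 6.07997/2 = 3.03998.
(Check via u − w = 2F/√(2b): u − w = -22.65584, 2F/√(2b) = -22.65591.)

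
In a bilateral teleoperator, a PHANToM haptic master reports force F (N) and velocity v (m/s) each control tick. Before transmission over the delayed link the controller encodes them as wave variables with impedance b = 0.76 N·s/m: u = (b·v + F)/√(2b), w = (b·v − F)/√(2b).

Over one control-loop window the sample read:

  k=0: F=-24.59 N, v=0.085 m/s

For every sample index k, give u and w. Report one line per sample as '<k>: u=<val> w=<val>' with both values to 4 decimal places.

k=0: b·v=0.76×0.085=0.0646; √(2b)=1.2329; u=(0.0646+(-24.59))/1.2329=-19.8927, w=(0.0646−(-24.59))/1.2329=19.9975

0: u=-19.8927 w=19.9975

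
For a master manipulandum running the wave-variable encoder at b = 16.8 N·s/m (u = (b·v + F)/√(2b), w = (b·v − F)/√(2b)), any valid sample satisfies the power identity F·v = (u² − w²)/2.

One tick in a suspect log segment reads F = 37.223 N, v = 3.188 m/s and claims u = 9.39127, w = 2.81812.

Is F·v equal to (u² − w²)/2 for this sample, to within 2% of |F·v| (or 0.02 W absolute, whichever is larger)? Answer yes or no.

F·v = 37.223×3.188 = 118.6669 W.
(u² − w²)/2 = (88.1960 − 7.9418)/2 = 40.1271 W.
|Δ| = 78.5398;  2% of max(1, |F·v|) = 2.3733.

no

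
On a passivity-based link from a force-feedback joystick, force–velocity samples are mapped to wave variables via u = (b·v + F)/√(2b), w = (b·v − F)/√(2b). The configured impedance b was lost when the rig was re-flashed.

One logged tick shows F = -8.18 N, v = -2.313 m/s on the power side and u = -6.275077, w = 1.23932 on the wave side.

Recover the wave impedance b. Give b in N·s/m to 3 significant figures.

b = 2.37 N·s/m

u + w = -5.035757;  u + w = √(2b)·v, so √(2b) = -5.035757/(-2.313) = 2.177154.
b = (√(2b))²/2 = 4.739999/2 = 2.370000.
(Check via u − w = 2F/√(2b): u − w = -7.514397, 2F/√(2b) = -7.514398.)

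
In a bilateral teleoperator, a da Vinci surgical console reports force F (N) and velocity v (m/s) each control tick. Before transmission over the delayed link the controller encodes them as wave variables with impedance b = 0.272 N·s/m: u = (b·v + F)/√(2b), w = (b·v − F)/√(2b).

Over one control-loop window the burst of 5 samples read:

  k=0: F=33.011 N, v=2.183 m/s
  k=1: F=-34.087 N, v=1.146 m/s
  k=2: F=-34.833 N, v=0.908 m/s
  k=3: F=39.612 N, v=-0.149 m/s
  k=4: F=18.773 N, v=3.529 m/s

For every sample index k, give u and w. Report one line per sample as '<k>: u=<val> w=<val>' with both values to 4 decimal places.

0: u=45.5619 w=-43.9518
1: u=-45.7931 w=46.6383
2: u=-46.8923 w=47.5620
3: u=53.6516 w=-53.7615
4: u=26.7542 w=-24.1513

k=0: b·v=0.272×2.183=0.5938; √(2b)=0.7376; u=(0.5938+33.011)/0.7376=45.5619, w=(0.5938−33.011)/0.7376=-43.9518
k=1: b·v=0.272×1.146=0.3117; √(2b)=0.7376; u=(0.3117+(-34.087))/0.7376=-45.7931, w=(0.3117−(-34.087))/0.7376=46.6383
k=2: b·v=0.272×0.908=0.2470; √(2b)=0.7376; u=(0.2470+(-34.833))/0.7376=-46.8923, w=(0.2470−(-34.833))/0.7376=47.5620
k=3: b·v=0.272×(-0.149)=-0.0405; √(2b)=0.7376; u=(-0.0405+39.612)/0.7376=53.6516, w=(-0.0405−39.612)/0.7376=-53.7615
k=4: b·v=0.272×3.529=0.9599; √(2b)=0.7376; u=(0.9599+18.773)/0.7376=26.7542, w=(0.9599−18.773)/0.7376=-24.1513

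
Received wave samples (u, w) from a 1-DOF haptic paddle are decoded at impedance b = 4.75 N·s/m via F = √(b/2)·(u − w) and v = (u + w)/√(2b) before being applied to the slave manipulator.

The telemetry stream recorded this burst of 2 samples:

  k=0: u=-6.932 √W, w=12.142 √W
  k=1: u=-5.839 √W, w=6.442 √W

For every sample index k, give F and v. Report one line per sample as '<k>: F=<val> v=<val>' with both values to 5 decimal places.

k=0: u−w=-19.07400, u+w=5.21000; √(b/2)=1.54110, √(2b)=3.08221; F=1.54110×(-19.074)=-29.39501, v=5.21000/3.08221=1.69035
k=1: u−w=-12.28100, u+w=0.60300; √(b/2)=1.54110, √(2b)=3.08221; F=1.54110×(-12.281)=-18.92629, v=0.60300/3.08221=0.19564

0: F=-29.39501 v=1.69035
1: F=-18.92629 v=0.19564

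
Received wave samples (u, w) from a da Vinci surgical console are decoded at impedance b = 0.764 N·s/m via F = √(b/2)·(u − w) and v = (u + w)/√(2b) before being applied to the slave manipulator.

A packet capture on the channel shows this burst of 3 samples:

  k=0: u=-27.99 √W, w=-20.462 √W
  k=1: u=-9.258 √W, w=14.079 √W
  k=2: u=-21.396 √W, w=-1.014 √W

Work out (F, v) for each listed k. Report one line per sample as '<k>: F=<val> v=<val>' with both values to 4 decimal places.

0: F=-4.6528 v=-39.1967
1: F=-14.4237 v=3.9001
2: F=-12.5973 v=-18.1293

k=0: u−w=-7.5280, u+w=-48.4520; √(b/2)=0.6181, √(2b)=1.2361; F=0.6181×(-7.528)=-4.6528, v=-48.4520/1.2361=-39.1967
k=1: u−w=-23.3370, u+w=4.8210; √(b/2)=0.6181, √(2b)=1.2361; F=0.6181×(-23.337)=-14.4237, v=4.8210/1.2361=3.9001
k=2: u−w=-20.3820, u+w=-22.4100; √(b/2)=0.6181, √(2b)=1.2361; F=0.6181×(-20.382)=-12.5973, v=-22.4100/1.2361=-18.1293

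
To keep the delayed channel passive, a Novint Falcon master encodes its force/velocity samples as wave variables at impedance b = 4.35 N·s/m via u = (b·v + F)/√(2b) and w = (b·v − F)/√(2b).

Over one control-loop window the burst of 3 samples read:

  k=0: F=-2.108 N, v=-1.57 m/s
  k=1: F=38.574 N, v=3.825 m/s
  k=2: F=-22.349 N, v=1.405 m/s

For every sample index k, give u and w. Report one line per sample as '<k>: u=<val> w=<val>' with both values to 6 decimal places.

0: u=-3.030096 w=-1.600738
1: u=18.718875 w=-7.436746
2: u=-5.504943 w=9.649098

k=0: b·v=4.35×(-1.57)=-6.829500; √(2b)=2.949576; u=(-6.829500+(-2.108))/2.949576=-3.030096, w=(-6.829500−(-2.108))/2.949576=-1.600738
k=1: b·v=4.35×3.825=16.638750; √(2b)=2.949576; u=(16.638750+38.574)/2.949576=18.718875, w=(16.638750−38.574)/2.949576=-7.436746
k=2: b·v=4.35×1.405=6.111750; √(2b)=2.949576; u=(6.111750+(-22.349))/2.949576=-5.504943, w=(6.111750−(-22.349))/2.949576=9.649098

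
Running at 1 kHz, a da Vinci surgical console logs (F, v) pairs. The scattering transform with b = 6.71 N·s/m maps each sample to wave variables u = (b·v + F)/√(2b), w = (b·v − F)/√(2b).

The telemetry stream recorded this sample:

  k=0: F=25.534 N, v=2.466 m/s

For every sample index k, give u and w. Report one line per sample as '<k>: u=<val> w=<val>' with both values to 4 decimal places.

0: u=11.4870 w=-2.4533

k=0: b·v=6.71×2.466=16.5469; √(2b)=3.6633; u=(16.5469+25.534)/3.6633=11.4870, w=(16.5469−25.534)/3.6633=-2.4533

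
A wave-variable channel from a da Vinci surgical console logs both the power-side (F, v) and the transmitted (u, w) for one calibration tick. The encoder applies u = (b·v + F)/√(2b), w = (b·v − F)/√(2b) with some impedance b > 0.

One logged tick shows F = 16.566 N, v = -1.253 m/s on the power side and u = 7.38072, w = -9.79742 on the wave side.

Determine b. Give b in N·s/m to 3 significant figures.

u + w = -2.4167;  u + w = √(2b)·v, so √(2b) = -2.4167/(-1.253) = 1.9287.
b = (√(2b))²/2 = 3.7200/2 = 1.8600.
(Check via u − w = 2F/√(2b): u − w = 17.1781, 2F/√(2b) = 17.1781.)

b = 1.86 N·s/m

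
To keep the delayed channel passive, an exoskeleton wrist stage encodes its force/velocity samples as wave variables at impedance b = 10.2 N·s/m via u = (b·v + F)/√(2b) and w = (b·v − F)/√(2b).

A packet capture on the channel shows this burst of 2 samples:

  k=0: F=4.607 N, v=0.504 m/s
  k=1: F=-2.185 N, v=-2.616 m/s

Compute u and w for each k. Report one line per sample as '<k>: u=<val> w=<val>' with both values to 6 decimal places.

k=0: b·v=10.2×0.504=5.140800; √(2b)=4.516636; u=(5.140800+4.607)/4.516636=2.158199, w=(5.140800−4.607)/4.516636=0.118185
k=1: b·v=10.2×(-2.616)=-26.683200; √(2b)=4.516636; u=(-26.683200+(-2.185))/4.516636=-6.391527, w=(-26.683200−(-2.185))/4.516636=-5.423993

0: u=2.158199 w=0.118185
1: u=-6.391527 w=-5.423993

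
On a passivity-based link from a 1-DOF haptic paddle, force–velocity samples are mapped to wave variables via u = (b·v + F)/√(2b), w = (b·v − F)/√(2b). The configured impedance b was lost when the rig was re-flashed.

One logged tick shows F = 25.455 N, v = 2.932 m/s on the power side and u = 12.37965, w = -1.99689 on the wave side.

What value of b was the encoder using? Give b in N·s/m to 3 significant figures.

u + w = 10.3828;  u + w = √(2b)·v, so √(2b) = 10.3828/2.932 = 3.5412.
b = (√(2b))²/2 = 12.5400/2 = 6.2700.
(Check via u − w = 2F/√(2b): u − w = 14.3765, 2F/√(2b) = 14.3765.)

b = 6.27 N·s/m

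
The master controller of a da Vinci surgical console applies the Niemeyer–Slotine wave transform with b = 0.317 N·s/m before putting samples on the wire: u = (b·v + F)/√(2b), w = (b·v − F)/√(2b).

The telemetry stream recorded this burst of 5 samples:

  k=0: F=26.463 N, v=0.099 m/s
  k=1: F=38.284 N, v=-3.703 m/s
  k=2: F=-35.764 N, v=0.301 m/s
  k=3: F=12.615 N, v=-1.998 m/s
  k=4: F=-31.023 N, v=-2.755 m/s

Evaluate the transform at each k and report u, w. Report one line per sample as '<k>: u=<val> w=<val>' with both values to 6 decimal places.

k=0: b·v=0.317×0.099=0.031383; √(2b)=0.796241; u=(0.031383+26.463)/0.796241=33.274319, w=(0.031383−26.463)/0.796241=-33.195492
k=1: b·v=0.317×(-3.703)=-1.173851; √(2b)=0.796241; u=(-1.173851+38.284)/0.796241=46.606669, w=(-1.173851−38.284)/0.796241=-49.555151
k=2: b·v=0.317×0.301=0.095417; √(2b)=0.796241; u=(0.095417+(-35.764))/0.796241=-44.796205, w=(0.095417−(-35.764))/0.796241=45.035874
k=3: b·v=0.317×(-1.998)=-0.633366; √(2b)=0.796241; u=(-0.633366+12.615)/0.796241=15.047745, w=(-0.633366−12.615)/0.796241=-16.638635
k=4: b·v=0.317×(-2.755)=-0.873335; √(2b)=0.796241; u=(-0.873335+(-31.023))/0.796241=-40.058636, w=(-0.873335−(-31.023))/0.796241=37.864991

0: u=33.274319 w=-33.195492
1: u=46.606669 w=-49.555151
2: u=-44.796205 w=45.035874
3: u=15.047745 w=-16.638635
4: u=-40.058636 w=37.864991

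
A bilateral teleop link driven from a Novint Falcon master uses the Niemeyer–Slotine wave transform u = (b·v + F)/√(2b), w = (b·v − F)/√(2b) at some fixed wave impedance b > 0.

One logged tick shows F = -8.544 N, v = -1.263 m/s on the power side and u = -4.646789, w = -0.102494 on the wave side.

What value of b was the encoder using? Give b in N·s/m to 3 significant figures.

b = 7.07 N·s/m

u + w = -4.749283;  u + w = √(2b)·v, so √(2b) = -4.749283/(-1.263) = 3.760319.
b = (√(2b))²/2 = 14.140000/2 = 7.070000.
(Check via u − w = 2F/√(2b): u − w = -4.544295, 2F/√(2b) = -4.544295.)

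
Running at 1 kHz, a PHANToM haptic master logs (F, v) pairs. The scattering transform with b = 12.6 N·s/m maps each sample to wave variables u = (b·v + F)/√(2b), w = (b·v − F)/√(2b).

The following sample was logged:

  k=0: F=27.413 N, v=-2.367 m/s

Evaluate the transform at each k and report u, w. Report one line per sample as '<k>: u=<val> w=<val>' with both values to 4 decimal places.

0: u=-0.4803 w=-11.4019

k=0: b·v=12.6×(-2.367)=-29.8242; √(2b)=5.0200; u=(-29.8242+27.413)/5.0200=-0.4803, w=(-29.8242−27.413)/5.0200=-11.4019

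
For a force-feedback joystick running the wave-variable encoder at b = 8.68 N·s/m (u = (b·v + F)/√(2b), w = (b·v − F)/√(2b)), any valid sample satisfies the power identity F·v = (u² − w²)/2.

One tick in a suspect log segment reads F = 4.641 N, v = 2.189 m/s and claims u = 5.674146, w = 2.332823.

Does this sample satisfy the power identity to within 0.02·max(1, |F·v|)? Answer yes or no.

no

F·v = 4.641×2.189 = 10.159149 W.
(u² − w²)/2 = (32.195933 − 5.442063)/2 = 13.376935 W.
|Δ| = 3.217786;  2% of max(1, |F·v|) = 0.203183.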